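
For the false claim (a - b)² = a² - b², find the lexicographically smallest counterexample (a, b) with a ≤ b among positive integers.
(a, b) = (1, 2)

Substituting (1, 2) into the claim:
LHS = (1 - 2)² = 1
RHS = 1² - 2² = -3

Since LHS ≠ RHS, this pair disproves the claim, and no lexicographically smaller pair (a ≤ b, positive integers) does.

For instance (7, 8) is also a counterexample (LHS = 1, RHS = -15), but it's lexicographically larger.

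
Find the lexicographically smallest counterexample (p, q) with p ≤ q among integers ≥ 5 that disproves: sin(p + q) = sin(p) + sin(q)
Substituting (5, 5) into the claim:
LHS = sin(5 + 5) = sin(10) ≈ -0.544
RHS = sin(5) + sin(5) = 2·sin(5) ≈ -1.918

Since LHS ≠ RHS, this pair disproves the claim, and no lexicographically smaller pair (p ≤ q, integers ≥ 5) does.

For instance (6, 8) is also a counterexample (LHS = sin(14) ≈ 0.9906, RHS = sin(6) + sin(8) ≈ 0.7099), but it's lexicographically larger.

Answer: (p, q) = (5, 5)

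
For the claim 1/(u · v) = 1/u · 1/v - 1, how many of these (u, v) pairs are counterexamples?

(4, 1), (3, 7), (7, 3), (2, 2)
Testing each pair:
(4, 1): LHS = 1/4, RHS = -3/4 → counterexample
(3, 7): LHS = 1/21, RHS = -20/21 → counterexample
(7, 3): LHS = 1/21, RHS = -20/21 → counterexample
(2, 2): LHS = 1/4, RHS = -3/4 → counterexample

That makes 4 counterexamples.

Answer: 4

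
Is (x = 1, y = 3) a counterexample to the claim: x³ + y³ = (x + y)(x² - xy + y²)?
No

Substituting x = 1, y = 3:
LHS = 1³ + 3³ = 28
RHS = (1 + 3)(1² - 1·3 + 3²) = 28

The sides agree, so this pair does not disprove the claim.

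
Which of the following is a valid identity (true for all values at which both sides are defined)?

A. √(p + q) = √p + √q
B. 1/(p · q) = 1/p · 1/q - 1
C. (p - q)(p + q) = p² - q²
A: fails at (1, 4) — LHS = √(5) ≈ 2.236, RHS = 3.
B: fails at (2, 7) — LHS = 1/14, RHS = -13/14.
C: holds — e.g. at (1, 3), both sides equal -8.

Answer: C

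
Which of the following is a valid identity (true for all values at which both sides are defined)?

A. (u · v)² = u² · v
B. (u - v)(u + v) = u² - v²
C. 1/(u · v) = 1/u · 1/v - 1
B

A: fails at (5, 5) — LHS = 625, RHS = 125.
B: holds — e.g. at (1, 5), both sides equal -24.
C: fails at (5, 8) — LHS = 1/40, RHS = -39/40.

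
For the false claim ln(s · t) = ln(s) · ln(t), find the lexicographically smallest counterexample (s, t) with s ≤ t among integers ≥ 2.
(s, t) = (2, 2)

Substituting (2, 2) into the claim:
LHS = ln(2 · 2) = ln(4) ≈ 1.386
RHS = ln(2) · ln(2) = ln(2)² ≈ 0.4805

Since LHS ≠ RHS, this pair disproves the claim, and no lexicographically smaller pair (s ≤ t, integers ≥ 2) does.

For instance (3, 3) is also a counterexample (LHS = ln(9) ≈ 2.197, RHS = ln(3)² ≈ 1.207), but it's lexicographically larger.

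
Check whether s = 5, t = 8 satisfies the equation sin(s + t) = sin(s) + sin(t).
Substituting s = 5, t = 8:

LHS = sin(5 + 8) = sin(13) ≈ 0.4202
RHS = sin(5) + sin(8) ≈ 0.03043

LHS ≠ RHS, so the equation does not hold at this point.

Answer: Fails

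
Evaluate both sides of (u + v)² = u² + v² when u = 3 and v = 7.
LHS = (3 + 7)² = 100
RHS = 3² + 7² = 58

LHS ≠ RHS, so the equation does not hold here.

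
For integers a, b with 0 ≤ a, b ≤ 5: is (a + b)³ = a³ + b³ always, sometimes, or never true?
It holds at (a, b) = (0, 4) (both sides equal 64), but fails at (a, b) = (5, 5) (LHS = 1000, RHS = 250).

Answer: Sometimes true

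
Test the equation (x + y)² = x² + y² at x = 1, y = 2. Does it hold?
Substituting x = 1, y = 2:

LHS = (1 + 2)² = 9
RHS = 1² + 2² = 5

LHS ≠ RHS, so the equation does not hold at this point.

Answer: Fails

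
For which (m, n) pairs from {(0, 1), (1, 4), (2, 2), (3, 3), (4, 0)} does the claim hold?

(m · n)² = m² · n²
Testing each pair:
(0, 1): LHS = 0, RHS = 0 → holds
(1, 4): LHS = 16, RHS = 16 → holds
(2, 2): LHS = 16, RHS = 16 → holds
(3, 3): LHS = 81, RHS = 81 → holds
(4, 0): LHS = 0, RHS = 0 → holds

Every pair satisfies the claim.

Answer: All pairs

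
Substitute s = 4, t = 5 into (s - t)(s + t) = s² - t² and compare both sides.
LHS = (4 - 5)(4 + 5) = -9
RHS = 4² - 5² = -9

LHS = RHS: the two sides agree.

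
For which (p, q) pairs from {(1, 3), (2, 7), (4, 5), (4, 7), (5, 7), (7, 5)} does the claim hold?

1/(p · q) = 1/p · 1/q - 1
None

Testing each pair:
(1, 3): LHS = 1/3, RHS = -2/3 → fails
(2, 7): LHS = 1/14, RHS = -13/14 → fails
(4, 5): LHS = 1/20, RHS = -19/20 → fails
(4, 7): LHS = 1/28, RHS = -27/28 → fails
(5, 7): LHS = 1/35, RHS = -34/35 → fails
(7, 5): LHS = 1/35, RHS = -34/35 → fails

No pair satisfies the claim.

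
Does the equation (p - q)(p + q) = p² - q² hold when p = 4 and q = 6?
Substituting p = 4, q = 6:

LHS = (4 - 6)(4 + 6) = -20
RHS = 4² - 6² = -20

LHS = RHS, so the equation holds at this point.

Answer: Holds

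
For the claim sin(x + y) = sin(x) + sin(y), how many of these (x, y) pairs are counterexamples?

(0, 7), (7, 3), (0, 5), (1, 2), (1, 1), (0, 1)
3

Testing each pair:
(0, 7): LHS = sin(7) ≈ 0.657, RHS = sin(7) ≈ 0.657 → satisfies claim
(7, 3): LHS = sin(10) ≈ -0.544, RHS = sin(3) + sin(7) ≈ 0.7981 → counterexample
(0, 5): LHS = sin(5) ≈ -0.9589, RHS = sin(5) ≈ -0.9589 → satisfies claim
(1, 2): LHS = sin(3) ≈ 0.1411, RHS = sin(1) + sin(2) ≈ 1.751 → counterexample
(1, 1): LHS = sin(2) ≈ 0.9093, RHS = 2·sin(1) ≈ 1.683 → counterexample
(0, 1): LHS = sin(1) ≈ 0.8415, RHS = sin(1) ≈ 0.8415 → satisfies claim

That makes 3 counterexamples.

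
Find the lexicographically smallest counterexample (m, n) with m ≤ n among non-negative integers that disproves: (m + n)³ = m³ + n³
(m, n) = (1, 1)

At (0, 0): both sides equal 0, so it holds there.
At (0, 7): both sides equal 343, so it holds there.

Substituting (1, 1) into the claim:
LHS = (1 + 1)³ = 8
RHS = 1³ + 1³ = 2

Since LHS ≠ RHS, this pair disproves the claim, and no lexicographically smaller pair (m ≤ n, non-negative integers) does.

For instance (1, 3) is also a counterexample (LHS = 64, RHS = 28), but it's lexicographically larger.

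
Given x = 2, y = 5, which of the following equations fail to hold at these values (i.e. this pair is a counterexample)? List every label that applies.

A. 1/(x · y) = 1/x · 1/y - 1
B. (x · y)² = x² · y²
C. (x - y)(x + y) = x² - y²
Evaluating each claim at the given values:
A. LHS = 1/10, RHS = -9/10 → fails here (LHS ≠ RHS)
B. LHS = 100, RHS = 100 → holds here (LHS = RHS)
C. LHS = -21, RHS = -21 → holds here (LHS = RHS)

Answer: A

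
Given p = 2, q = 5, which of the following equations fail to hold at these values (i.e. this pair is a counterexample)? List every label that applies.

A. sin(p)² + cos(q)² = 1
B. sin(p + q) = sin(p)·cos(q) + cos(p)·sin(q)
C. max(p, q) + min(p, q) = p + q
A

Evaluating each claim at the given values:
A. LHS = cos(5)² + sin(2)² ≈ 0.9073, RHS = 1 → fails here (LHS ≠ RHS)
B. LHS = sin(7) ≈ 0.657, RHS = sin(2)·cos(5) + sin(5)·cos(2) ≈ 0.657 → holds here (LHS = RHS)
C. LHS = 7, RHS = 7 → holds here (LHS = RHS)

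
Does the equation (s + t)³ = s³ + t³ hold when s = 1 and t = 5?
Fails

Substituting s = 1, t = 5:

LHS = (1 + 5)³ = 216
RHS = 1³ + 5³ = 126

LHS ≠ RHS, so the equation does not hold at this point.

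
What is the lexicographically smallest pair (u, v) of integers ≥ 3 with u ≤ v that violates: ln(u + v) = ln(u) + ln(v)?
(u, v) = (3, 3)

Substituting (3, 3) into the claim:
LHS = ln(3 + 3) = ln(6) ≈ 1.792
RHS = ln(3) + ln(3) = 2·ln(3) ≈ 2.197

Since LHS ≠ RHS, this pair disproves the claim, and no lexicographically smaller pair (u ≤ v, integers ≥ 3) does.

For instance (4, 6) is also a counterexample (LHS = ln(10) ≈ 2.303, RHS = ln(4) + ln(6) ≈ 3.178), but it's lexicographically larger.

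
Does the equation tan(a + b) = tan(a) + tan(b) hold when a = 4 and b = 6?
Substituting a = 4, b = 6:

LHS = tan(4 + 6) = tan(10) ≈ 0.6484
RHS = tan(4) + tan(6) ≈ 0.8668

LHS ≠ RHS, so the equation does not hold at this point.

Answer: Fails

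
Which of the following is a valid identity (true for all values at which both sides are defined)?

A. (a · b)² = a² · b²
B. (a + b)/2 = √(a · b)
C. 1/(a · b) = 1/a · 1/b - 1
A: holds — e.g. at (1, 4), both sides equal 16.
B: fails at (1, 4) — LHS = 5/2, RHS = 2.
C: fails at (2, 4) — LHS = 1/8, RHS = -7/8.

Answer: A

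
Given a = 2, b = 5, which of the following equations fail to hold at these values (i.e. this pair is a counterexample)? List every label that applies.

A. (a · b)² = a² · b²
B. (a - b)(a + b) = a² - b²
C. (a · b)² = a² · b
C

Evaluating each claim at the given values:
A. LHS = 100, RHS = 100 → holds here (LHS = RHS)
B. LHS = -21, RHS = -21 → holds here (LHS = RHS)
C. LHS = 100, RHS = 20 → fails here (LHS ≠ RHS)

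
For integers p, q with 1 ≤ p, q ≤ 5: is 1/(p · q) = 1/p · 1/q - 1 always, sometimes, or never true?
Never true

The claim fails for every pair in the range. For instance at (p, q) = (2, 5): LHS = 1/10, RHS = -9/10.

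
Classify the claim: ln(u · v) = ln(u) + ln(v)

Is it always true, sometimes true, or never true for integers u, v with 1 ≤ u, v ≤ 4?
Always true

The identity holds for every pair in the range. For instance at (u, v) = (3, 4): both sides equal ln(12) ≈ 2.485.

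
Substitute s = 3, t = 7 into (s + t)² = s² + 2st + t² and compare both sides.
LHS = (3 + 7)² = 100
RHS = 3² + 2·3·7 + 7² = 100

LHS = RHS: the two sides agree.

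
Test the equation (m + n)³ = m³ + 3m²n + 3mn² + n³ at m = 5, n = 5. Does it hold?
Substituting m = 5, n = 5:

LHS = (5 + 5)³ = 1000
RHS = 5³ + 3·5²·5 + 3·5·5² + 5³ = 1000

LHS = RHS, so the equation holds at this point.

Answer: Holds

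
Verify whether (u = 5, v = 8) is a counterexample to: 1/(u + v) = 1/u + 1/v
Yes

Substituting u = 5, v = 8:
LHS = 1/(5 + 8) = 1/13
RHS = 1/5 + 1/8 = 13/40

Since LHS ≠ RHS, this pair disproves the claim.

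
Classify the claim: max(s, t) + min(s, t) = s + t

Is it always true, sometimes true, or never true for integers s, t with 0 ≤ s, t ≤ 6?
The identity holds for every pair in the range. For instance at (s, t) = (4, 3): both sides equal 7.

Answer: Always true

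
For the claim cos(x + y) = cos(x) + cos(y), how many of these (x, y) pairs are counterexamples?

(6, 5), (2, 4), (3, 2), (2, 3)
4

Testing each pair:
(6, 5): LHS = cos(11) ≈ 0.004426, RHS = cos(5) + cos(6) ≈ 1.244 → counterexample
(2, 4): LHS = cos(6) ≈ 0.9602, RHS = cos(4) + cos(2) ≈ -1.07 → counterexample
(3, 2): LHS = cos(5) ≈ 0.2837, RHS = cos(3) + cos(2) ≈ -1.406 → counterexample
(2, 3): LHS = cos(5) ≈ 0.2837, RHS = cos(3) + cos(2) ≈ -1.406 → counterexample

That makes 4 counterexamples.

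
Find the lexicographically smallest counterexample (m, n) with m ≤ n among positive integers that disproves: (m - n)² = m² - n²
(m, n) = (1, 2)

Substituting (1, 2) into the claim:
LHS = (1 - 2)² = 1
RHS = 1² - 2² = -3

Since LHS ≠ RHS, this pair disproves the claim, and no lexicographically smaller pair (m ≤ n, positive integers) does.

For instance (5, 7) is also a counterexample (LHS = 4, RHS = -24), but it's lexicographically larger.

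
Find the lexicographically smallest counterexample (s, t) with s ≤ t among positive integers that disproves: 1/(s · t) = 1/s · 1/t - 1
(s, t) = (1, 1)

Substituting (1, 1) into the claim:
LHS = 1/(1 · 1) = 1
RHS = 1/1 · 1/1 - 1 = 0

Since LHS ≠ RHS, this pair disproves the claim, and no lexicographically smaller pair (s ≤ t, positive integers) does.

For instance (2, 4) is also a counterexample (LHS = 1/8, RHS = -7/8), but it's lexicographically larger.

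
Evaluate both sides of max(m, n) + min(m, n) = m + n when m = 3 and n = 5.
LHS = max(3, 5) + min(3, 5) = 8
RHS = 3 + 5 = 8

LHS = RHS: the two sides agree.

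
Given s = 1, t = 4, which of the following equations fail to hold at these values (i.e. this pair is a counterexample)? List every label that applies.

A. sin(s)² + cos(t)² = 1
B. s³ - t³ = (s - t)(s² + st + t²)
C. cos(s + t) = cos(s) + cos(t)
A, C

Evaluating each claim at the given values:
A. LHS = cos(4)² + sin(1)² ≈ 1.135, RHS = 1 → fails here (LHS ≠ RHS)
B. LHS = -63, RHS = -63 → holds here (LHS = RHS)
C. LHS = cos(5) ≈ 0.2837, RHS = cos(4) + cos(1) ≈ -0.1133 → fails here (LHS ≠ RHS)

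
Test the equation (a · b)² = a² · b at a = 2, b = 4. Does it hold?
Fails

Substituting a = 2, b = 4:

LHS = (2 · 4)² = 64
RHS = 2² · 4 = 16

LHS ≠ RHS, so the equation does not hold at this point.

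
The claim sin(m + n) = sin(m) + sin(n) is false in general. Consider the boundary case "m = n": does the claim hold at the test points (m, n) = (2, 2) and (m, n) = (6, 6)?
No, fails at both test points

At (2, 2): LHS = sin(4) ≈ -0.7568 ≠ RHS = 2·sin(2) ≈ 1.819
At (6, 6): LHS = sin(12) ≈ -0.5366 ≠ RHS = 2·sin(6) ≈ -0.5588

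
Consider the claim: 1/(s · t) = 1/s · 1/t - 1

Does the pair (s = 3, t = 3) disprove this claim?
Yes

Substituting s = 3, t = 3:
LHS = 1/(3 · 3) = 1/9
RHS = 1/3 · 1/3 - 1 = -8/9

Since LHS ≠ RHS, this pair disproves the claim.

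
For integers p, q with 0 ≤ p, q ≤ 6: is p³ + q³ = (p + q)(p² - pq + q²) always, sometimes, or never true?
The identity holds for every pair in the range. For instance at (p, q) = (4, 1): both sides equal 65.

Answer: Always true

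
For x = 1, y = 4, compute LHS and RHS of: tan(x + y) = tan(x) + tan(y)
LHS = tan(1 + 4) = tan(5) ≈ -3.381
RHS = tan(1) + tan(4) ≈ 2.715

LHS ≠ RHS (they differ by about 6.096), so the equation does not hold here.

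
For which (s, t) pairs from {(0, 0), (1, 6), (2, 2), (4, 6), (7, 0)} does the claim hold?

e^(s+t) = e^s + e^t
None

Testing each pair:
(0, 0): LHS = 1, RHS = 2 → fails
(1, 6): LHS = e^7 ≈ 1097, RHS = e + e^6 ≈ 406.1 → fails
(2, 2): LHS = e^4 ≈ 54.6, RHS = 2·e^2 ≈ 14.78 → fails
(4, 6): LHS = e^10 ≈ 22026.5, RHS = e^4 + e^6 ≈ 458 → fails
(7, 0): LHS = e^7 ≈ 1097, RHS = 1 + e^7 ≈ 1098 → fails

No pair satisfies the claim.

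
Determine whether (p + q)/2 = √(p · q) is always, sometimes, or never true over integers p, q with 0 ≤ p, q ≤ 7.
It holds at (p, q) = (5, 5) (both sides equal 5), but fails at (p, q) = (5, 7) (LHS = 6, RHS = √(35) ≈ 5.916).

Answer: Sometimes true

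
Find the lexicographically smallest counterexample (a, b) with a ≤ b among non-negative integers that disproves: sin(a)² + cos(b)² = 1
Substituting (0, 1) into the claim:
LHS = sin(0)² + cos(1)² = cos(1)² ≈ 0.2919
RHS = 1

Since LHS ≠ RHS, this pair disproves the claim, and no lexicographically smaller pair (a ≤ b, non-negative integers) does.

For instance (3, 5) is also a counterexample (LHS = sin(3)² + cos(5)² ≈ 0.1004, RHS = 1), but it's lexicographically larger.

Answer: (a, b) = (0, 1)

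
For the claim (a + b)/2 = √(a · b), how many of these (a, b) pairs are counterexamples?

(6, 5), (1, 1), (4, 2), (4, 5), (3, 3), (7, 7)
3

Testing each pair:
(6, 5): LHS = 11/2, RHS = √(30) ≈ 5.477 → counterexample
(1, 1): LHS = 1, RHS = 1 → satisfies claim
(4, 2): LHS = 3, RHS = 2·√(2) ≈ 2.828 → counterexample
(4, 5): LHS = 9/2, RHS = 2·√(5) ≈ 4.472 → counterexample
(3, 3): LHS = 3, RHS = 3 → satisfies claim
(7, 7): LHS = 7, RHS = 7 → satisfies claim

That makes 3 counterexamples.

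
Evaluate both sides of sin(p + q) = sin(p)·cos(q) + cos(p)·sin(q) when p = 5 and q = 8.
LHS = sin(5 + 8) = sin(13) ≈ 0.4202
RHS = sin(5)·cos(8) + cos(5)·sin(8) = sin(5)·cos(8) + sin(8)·cos(5) ≈ 0.4202

LHS = RHS: the two sides agree.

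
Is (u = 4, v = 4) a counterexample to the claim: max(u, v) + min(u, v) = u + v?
No

Substituting u = 4, v = 4:
LHS = max(4, 4) + min(4, 4) = 8
RHS = 4 + 4 = 8

The sides agree, so this pair does not disprove the claim.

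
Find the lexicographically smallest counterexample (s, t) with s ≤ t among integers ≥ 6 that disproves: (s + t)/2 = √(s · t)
(s, t) = (6, 7)

Substituting (6, 7) into the claim:
LHS = (6 + 7)/2 = 13/2
RHS = √(6 · 7) = √(42) ≈ 6.481

Since LHS ≠ RHS, this pair disproves the claim, and no lexicographically smaller pair (s ≤ t, integers ≥ 6) does.

For instance (6, 12) is also a counterexample (LHS = 9, RHS = 6·√(2) ≈ 8.485), but it's lexicographically larger.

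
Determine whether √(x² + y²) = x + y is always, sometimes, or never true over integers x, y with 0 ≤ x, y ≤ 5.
Sometimes true

It holds at (x, y) = (4, 0) (both sides equal 4), but fails at (x, y) = (4, 4) (LHS = 4·√(2) ≈ 5.657, RHS = 8).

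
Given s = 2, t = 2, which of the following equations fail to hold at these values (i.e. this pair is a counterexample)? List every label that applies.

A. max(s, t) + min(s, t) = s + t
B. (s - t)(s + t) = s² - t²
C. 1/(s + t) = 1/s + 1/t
Evaluating each claim at the given values:
A. LHS = 4, RHS = 4 → holds here (LHS = RHS)
B. LHS = 0, RHS = 0 → holds here (LHS = RHS)
C. LHS = 1/4, RHS = 1 → fails here (LHS ≠ RHS)

Answer: C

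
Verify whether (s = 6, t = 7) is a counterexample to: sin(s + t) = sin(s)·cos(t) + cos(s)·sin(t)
No

Substituting s = 6, t = 7:
LHS = sin(6 + 7) = sin(13) ≈ 0.4202
RHS = sin(6)·cos(7) + cos(6)·sin(7) = sin(6)·cos(7) + sin(7)·cos(6) ≈ 0.4202

The sides agree, so this pair does not disprove the claim.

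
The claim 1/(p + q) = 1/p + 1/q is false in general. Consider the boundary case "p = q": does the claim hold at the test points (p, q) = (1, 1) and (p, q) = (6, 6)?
At (1, 1): LHS = 1/2 ≠ RHS = 2
At (6, 6): LHS = 1/12 ≠ RHS = 1/3

Answer: No, fails at both test points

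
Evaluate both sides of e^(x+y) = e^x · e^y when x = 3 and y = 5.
LHS = e^(3+5) = e^8 ≈ 2981
RHS = e^3 · e^5 = e^8 ≈ 2981

LHS = RHS: the two sides agree.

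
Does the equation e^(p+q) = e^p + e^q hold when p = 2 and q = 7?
Fails

Substituting p = 2, q = 7:

LHS = e^(2+7) = e^9 ≈ 8103
RHS = e^2 + e^7 ≈ 1104

LHS ≠ RHS, so the equation does not hold at this point.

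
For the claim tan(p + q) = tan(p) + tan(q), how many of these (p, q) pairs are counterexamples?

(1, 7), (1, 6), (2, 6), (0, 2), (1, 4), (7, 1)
5

Testing each pair:
(1, 7): LHS = tan(8) ≈ -6.8, RHS = tan(7) + tan(1) ≈ 2.429 → counterexample
(1, 6): LHS = tan(7) ≈ 0.8714, RHS = tan(6) + tan(1) ≈ 1.266 → counterexample
(2, 6): LHS = tan(8) ≈ -6.8, RHS = tan(2) + tan(6) ≈ -2.476 → counterexample
(0, 2): LHS = tan(2) ≈ -2.185, RHS = tan(2) ≈ -2.185 → satisfies claim
(1, 4): LHS = tan(5) ≈ -3.381, RHS = tan(4) + tan(1) ≈ 2.715 → counterexample
(7, 1): LHS = tan(8) ≈ -6.8, RHS = tan(7) + tan(1) ≈ 2.429 → counterexample

That makes 5 counterexamples.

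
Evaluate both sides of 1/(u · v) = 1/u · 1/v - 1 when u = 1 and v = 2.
LHS = 1/(1 · 2) = 1/2
RHS = 1/1 · 1/2 - 1 = -1/2

LHS ≠ RHS, so the equation does not hold here.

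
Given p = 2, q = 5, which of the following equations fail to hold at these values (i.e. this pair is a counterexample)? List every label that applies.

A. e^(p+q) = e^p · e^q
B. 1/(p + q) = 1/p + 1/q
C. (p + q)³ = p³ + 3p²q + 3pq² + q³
B

Evaluating each claim at the given values:
A. LHS = e^7 ≈ 1097, RHS = e^7 ≈ 1097 → holds here (LHS = RHS)
B. LHS = 1/7, RHS = 7/10 → fails here (LHS ≠ RHS)
C. LHS = 343, RHS = 343 → holds here (LHS = RHS)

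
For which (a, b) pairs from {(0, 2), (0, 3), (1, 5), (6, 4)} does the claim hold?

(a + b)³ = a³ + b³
(0, 2), (0, 3)

Testing each pair:
(0, 2): LHS = 8, RHS = 8 → holds
(0, 3): LHS = 27, RHS = 27 → holds
(1, 5): LHS = 216, RHS = 126 → fails
(6, 4): LHS = 1000, RHS = 280 → fails

2 of 4 pairs satisfy the claim.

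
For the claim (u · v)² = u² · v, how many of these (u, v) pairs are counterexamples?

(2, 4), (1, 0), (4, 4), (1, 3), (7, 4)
Testing each pair:
(2, 4): LHS = 64, RHS = 16 → counterexample
(1, 0): LHS = 0, RHS = 0 → satisfies claim
(4, 4): LHS = 256, RHS = 64 → counterexample
(1, 3): LHS = 9, RHS = 3 → counterexample
(7, 4): LHS = 784, RHS = 196 → counterexample

That makes 4 counterexamples.

Answer: 4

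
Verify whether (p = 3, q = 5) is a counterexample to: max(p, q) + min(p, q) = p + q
Substituting p = 3, q = 5:
LHS = max(3, 5) + min(3, 5) = 8
RHS = 3 + 5 = 8

The sides agree, so this pair does not disprove the claim.

Answer: No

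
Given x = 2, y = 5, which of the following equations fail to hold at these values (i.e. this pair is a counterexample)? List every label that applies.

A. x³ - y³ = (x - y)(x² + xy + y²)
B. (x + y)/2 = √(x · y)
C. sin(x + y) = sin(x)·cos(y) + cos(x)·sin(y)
B

Evaluating each claim at the given values:
A. LHS = -117, RHS = -117 → holds here (LHS = RHS)
B. LHS = 7/2, RHS = √(10) ≈ 3.162 → fails here (LHS ≠ RHS)
C. LHS = sin(7) ≈ 0.657, RHS = sin(2)·cos(5) + sin(5)·cos(2) ≈ 0.657 → holds here (LHS = RHS)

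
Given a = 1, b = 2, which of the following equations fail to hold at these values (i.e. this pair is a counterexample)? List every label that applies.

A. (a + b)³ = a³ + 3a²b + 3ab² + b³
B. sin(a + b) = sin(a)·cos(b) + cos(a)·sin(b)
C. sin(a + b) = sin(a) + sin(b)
C

Evaluating each claim at the given values:
A. LHS = 27, RHS = 27 → holds here (LHS = RHS)
B. LHS = sin(3) ≈ 0.1411, RHS = sin(1)·cos(2) + sin(2)·cos(1) ≈ 0.1411 → holds here (LHS = RHS)
C. LHS = sin(3) ≈ 0.1411, RHS = sin(1) + sin(2) ≈ 1.751 → fails here (LHS ≠ RHS)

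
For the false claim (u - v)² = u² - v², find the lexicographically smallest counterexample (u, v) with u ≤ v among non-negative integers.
Substituting (0, 1) into the claim:
LHS = (0 - 1)² = 1
RHS = 0² - 1² = -1

Since LHS ≠ RHS, this pair disproves the claim, and no lexicographically smaller pair (u ≤ v, non-negative integers) does.

For instance (0, 7) is also a counterexample (LHS = 49, RHS = -49), but it's lexicographically larger.

Answer: (u, v) = (0, 1)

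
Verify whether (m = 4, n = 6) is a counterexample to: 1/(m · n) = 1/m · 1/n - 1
Yes

Substituting m = 4, n = 6:
LHS = 1/(4 · 6) = 1/24
RHS = 1/4 · 1/6 - 1 = -23/24

Since LHS ≠ RHS, this pair disproves the claim.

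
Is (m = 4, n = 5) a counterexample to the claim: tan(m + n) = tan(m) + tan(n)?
Yes

Substituting m = 4, n = 5:
LHS = tan(4 + 5) = tan(9) ≈ -0.4523
RHS = tan(4) + tan(5) ≈ -2.223

Since LHS ≠ RHS, this pair disproves the claim.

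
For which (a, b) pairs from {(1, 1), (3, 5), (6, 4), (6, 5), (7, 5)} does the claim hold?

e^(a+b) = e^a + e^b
Testing each pair:
(1, 1): LHS = e^2 ≈ 7.389, RHS = 2·e ≈ 5.437 → fails
(3, 5): LHS = e^8 ≈ 2981, RHS = e^3 + e^5 ≈ 168.5 → fails
(6, 4): LHS = e^10 ≈ 22026.5, RHS = e^4 + e^6 ≈ 458 → fails
(6, 5): LHS = e^11 ≈ 59874.1, RHS = e^5 + e^6 ≈ 551.8 → fails
(7, 5): LHS = e^12 ≈ 162754.8, RHS = e^5 + e^7 ≈ 1245 → fails

No pair satisfies the claim.

Answer: None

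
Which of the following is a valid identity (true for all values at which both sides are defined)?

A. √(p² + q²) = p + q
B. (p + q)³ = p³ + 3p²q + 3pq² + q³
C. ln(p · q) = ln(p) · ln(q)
A: fails at (1, 1) — LHS = √(2) ≈ 1.414, RHS = 2.
B: holds — e.g. at (3, 3), both sides equal 216.
C: fails at (3, 3) — LHS = ln(9) ≈ 2.197, RHS = ln(3)² ≈ 1.207.

Answer: B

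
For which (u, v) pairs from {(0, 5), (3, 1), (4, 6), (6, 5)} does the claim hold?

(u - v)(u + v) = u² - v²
Testing each pair:
(0, 5): LHS = -25, RHS = -25 → holds
(3, 1): LHS = 8, RHS = 8 → holds
(4, 6): LHS = -20, RHS = -20 → holds
(6, 5): LHS = 11, RHS = 11 → holds

Every pair satisfies the claim.

Answer: All pairs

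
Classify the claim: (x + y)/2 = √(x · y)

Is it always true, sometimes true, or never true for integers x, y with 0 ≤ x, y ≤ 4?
It holds at (x, y) = (2, 2) (both sides equal 2), but fails at (x, y) = (2, 0) (LHS = 1, RHS = 0).

Answer: Sometimes true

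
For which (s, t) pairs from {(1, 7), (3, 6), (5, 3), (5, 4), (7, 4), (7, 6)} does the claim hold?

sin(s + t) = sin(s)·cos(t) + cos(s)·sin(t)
All pairs

Testing each pair:
(1, 7): LHS = sin(8) ≈ 0.9894, RHS = sin(7)·cos(1) + sin(1)·cos(7) ≈ 0.9894 → holds
(3, 6): LHS = sin(9) ≈ 0.4121, RHS = sin(3)·cos(6) + sin(6)·cos(3) ≈ 0.4121 → holds
(5, 3): LHS = sin(8) ≈ 0.9894, RHS = sin(3)·cos(5) + sin(5)·cos(3) ≈ 0.9894 → holds
(5, 4): LHS = sin(9) ≈ 0.4121, RHS = sin(4)·cos(5) + sin(5)·cos(4) ≈ 0.4121 → holds
(7, 4): LHS = sin(11) ≈ -1, RHS = sin(4)·cos(7) + sin(7)·cos(4) ≈ -1 → holds
(7, 6): LHS = sin(13) ≈ 0.4202, RHS = sin(6)·cos(7) + sin(7)·cos(6) ≈ 0.4202 → holds

Every pair satisfies the claim.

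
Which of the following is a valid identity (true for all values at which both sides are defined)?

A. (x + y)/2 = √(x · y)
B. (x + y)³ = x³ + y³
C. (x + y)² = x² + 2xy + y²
A: fails at (3, 5) — LHS = 4, RHS = √(15) ≈ 3.873.
B: fails at (4, 6) — LHS = 1000, RHS = 280.
C: holds — e.g. at (2, 5), both sides equal 49.

Answer: C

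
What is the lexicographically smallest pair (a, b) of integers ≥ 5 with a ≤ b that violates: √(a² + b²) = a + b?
(a, b) = (5, 5)

Substituting (5, 5) into the claim:
LHS = √(5² + 5²) = 5·√(2) ≈ 7.071
RHS = 5 + 5 = 10

Since LHS ≠ RHS, this pair disproves the claim, and no lexicographically smaller pair (a ≤ b, integers ≥ 5) does.

For instance (5, 10) is also a counterexample (LHS = 5·√(5) ≈ 11.18, RHS = 15), but it's lexicographically larger.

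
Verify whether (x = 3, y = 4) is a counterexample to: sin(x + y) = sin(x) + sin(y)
Substituting x = 3, y = 4:
LHS = sin(3 + 4) = sin(7) ≈ 0.657
RHS = sin(3) + sin(4) ≈ -0.6157

Since LHS ≠ RHS, this pair disproves the claim.

Answer: Yes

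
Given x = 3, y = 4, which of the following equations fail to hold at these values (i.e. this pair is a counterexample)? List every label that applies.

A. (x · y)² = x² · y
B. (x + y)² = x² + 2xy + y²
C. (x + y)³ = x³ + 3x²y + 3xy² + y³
Evaluating each claim at the given values:
A. LHS = 144, RHS = 36 → fails here (LHS ≠ RHS)
B. LHS = 49, RHS = 49 → holds here (LHS = RHS)
C. LHS = 343, RHS = 343 → holds here (LHS = RHS)

Answer: A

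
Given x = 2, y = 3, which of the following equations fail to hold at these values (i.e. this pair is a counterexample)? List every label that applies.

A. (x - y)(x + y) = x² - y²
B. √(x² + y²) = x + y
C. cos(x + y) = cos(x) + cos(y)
B, C

Evaluating each claim at the given values:
A. LHS = -5, RHS = -5 → holds here (LHS = RHS)
B. LHS = √(13) ≈ 3.606, RHS = 5 → fails here (LHS ≠ RHS)
C. LHS = cos(5) ≈ 0.2837, RHS = cos(3) + cos(2) ≈ -1.406 → fails here (LHS ≠ RHS)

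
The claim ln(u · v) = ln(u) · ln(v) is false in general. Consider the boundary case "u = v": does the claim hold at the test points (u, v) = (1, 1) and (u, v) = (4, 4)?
At (1, 1): LHS = 0, RHS = 0 → equal
At (4, 4): LHS = ln(16) ≈ 2.773 ≠ RHS = ln(4)² ≈ 1.922

Answer: Only at (1, 1)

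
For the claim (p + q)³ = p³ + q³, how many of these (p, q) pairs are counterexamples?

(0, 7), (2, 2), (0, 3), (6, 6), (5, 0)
Testing each pair:
(0, 7): LHS = 343, RHS = 343 → satisfies claim
(2, 2): LHS = 64, RHS = 16 → counterexample
(0, 3): LHS = 27, RHS = 27 → satisfies claim
(6, 6): LHS = 1728, RHS = 432 → counterexample
(5, 0): LHS = 125, RHS = 125 → satisfies claim

That makes 2 counterexamples.

Answer: 2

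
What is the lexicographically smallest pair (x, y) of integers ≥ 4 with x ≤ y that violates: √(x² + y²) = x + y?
(x, y) = (4, 4)

Substituting (4, 4) into the claim:
LHS = √(4² + 4²) = 4·√(2) ≈ 5.657
RHS = 4 + 4 = 8

Since LHS ≠ RHS, this pair disproves the claim, and no lexicographically smaller pair (x ≤ y, integers ≥ 4) does.

For instance (6, 8) is also a counterexample (LHS = 10, RHS = 14), but it's lexicographically larger.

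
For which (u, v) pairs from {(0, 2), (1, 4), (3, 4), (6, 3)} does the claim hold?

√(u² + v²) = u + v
Testing each pair:
(0, 2): LHS = 2, RHS = 2 → holds
(1, 4): LHS = √(17) ≈ 4.123, RHS = 5 → fails
(3, 4): LHS = 5, RHS = 7 → fails
(6, 3): LHS = 3·√(5) ≈ 6.708, RHS = 9 → fails

1 of 4 pairs satisfies the claim.

Answer: (0, 2)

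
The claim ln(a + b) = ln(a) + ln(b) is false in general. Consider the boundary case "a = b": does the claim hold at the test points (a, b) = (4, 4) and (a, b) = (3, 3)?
No, fails at both test points

At (4, 4): LHS = ln(8) ≈ 2.079 ≠ RHS = 2·ln(4) ≈ 2.773
At (3, 3): LHS = ln(6) ≈ 1.792 ≠ RHS = 2·ln(3) ≈ 2.197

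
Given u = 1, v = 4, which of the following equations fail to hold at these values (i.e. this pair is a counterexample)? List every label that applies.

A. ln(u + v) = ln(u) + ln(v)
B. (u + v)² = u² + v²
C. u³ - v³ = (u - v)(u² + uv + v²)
A, B

Evaluating each claim at the given values:
A. LHS = ln(5) ≈ 1.609, RHS = ln(4) ≈ 1.386 → fails here (LHS ≠ RHS)
B. LHS = 25, RHS = 17 → fails here (LHS ≠ RHS)
C. LHS = -63, RHS = -63 → holds here (LHS = RHS)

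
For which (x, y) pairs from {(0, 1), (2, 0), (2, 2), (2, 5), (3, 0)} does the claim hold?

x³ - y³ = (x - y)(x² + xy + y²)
Testing each pair:
(0, 1): LHS = -1, RHS = -1 → holds
(2, 0): LHS = 8, RHS = 8 → holds
(2, 2): LHS = 0, RHS = 0 → holds
(2, 5): LHS = -117, RHS = -117 → holds
(3, 0): LHS = 27, RHS = 27 → holds

Every pair satisfies the claim.

Answer: All pairs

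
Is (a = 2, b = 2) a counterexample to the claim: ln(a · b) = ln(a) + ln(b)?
Substituting a = 2, b = 2:
LHS = ln(2 · 2) = ln(4) ≈ 1.386
RHS = ln(2) + ln(2) = 2·ln(2) ≈ 1.386

The sides agree, so this pair does not disprove the claim.

Answer: No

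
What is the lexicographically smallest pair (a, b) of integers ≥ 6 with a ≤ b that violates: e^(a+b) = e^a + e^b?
Substituting (6, 6) into the claim:
LHS = e^(6+6) = e^12 ≈ 162754.8
RHS = e^6 + e^6 = 2·e^6 ≈ 806.9

Since LHS ≠ RHS, this pair disproves the claim, and no lexicographically smaller pair (a ≤ b, integers ≥ 6) does.

For instance (6, 12) is also a counterexample (LHS = e^18 ≈ 65659969.1, RHS = e^6 + e^12 ≈ 163158.2), but it's lexicographically larger.

Answer: (a, b) = (6, 6)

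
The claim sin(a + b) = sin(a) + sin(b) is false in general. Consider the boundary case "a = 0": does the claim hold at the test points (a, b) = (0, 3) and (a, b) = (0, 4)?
Yes, holds at both test points

At (0, 3): LHS = sin(3) ≈ 0.1411, RHS = sin(3) ≈ 0.1411 → equal
At (0, 4): LHS = sin(4) ≈ -0.7568, RHS = sin(4) ≈ -0.7568 → equal

So the claim does hold at both of these boundary points, even though it is not an identity.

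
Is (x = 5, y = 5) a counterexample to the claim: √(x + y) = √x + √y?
Substituting x = 5, y = 5:
LHS = √(5 + 5) = √(10) ≈ 3.162
RHS = √5 + √5 = 2·√(5) ≈ 4.472

Since LHS ≠ RHS, this pair disproves the claim.

Answer: Yes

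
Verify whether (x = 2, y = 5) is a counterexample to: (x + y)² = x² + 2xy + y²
No

Substituting x = 2, y = 5:
LHS = (2 + 5)² = 49
RHS = 2² + 2·2·5 + 5² = 49

The sides agree, so this pair does not disprove the claim.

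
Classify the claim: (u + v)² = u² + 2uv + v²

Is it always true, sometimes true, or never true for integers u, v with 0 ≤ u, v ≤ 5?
Always true

The identity holds for every pair in the range. For instance at (u, v) = (1, 1): both sides equal 4.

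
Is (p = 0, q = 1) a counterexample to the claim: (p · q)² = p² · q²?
Substituting p = 0, q = 1:
LHS = (0 · 1)² = 0
RHS = 0² · 1² = 0

The sides agree, so this pair does not disprove the claim.

Answer: No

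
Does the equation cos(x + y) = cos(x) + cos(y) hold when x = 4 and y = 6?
Substituting x = 4, y = 6:

LHS = cos(4 + 6) = cos(10) ≈ -0.8391
RHS = cos(4) + cos(6) ≈ 0.3065

LHS ≠ RHS, so the equation does not hold at this point.

Answer: Fails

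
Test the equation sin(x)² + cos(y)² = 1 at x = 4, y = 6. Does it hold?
Fails

Substituting x = 4, y = 6:

LHS = sin(4)² + cos(6)² ≈ 1.495
RHS = 1

LHS ≠ RHS, so the equation does not hold at this point.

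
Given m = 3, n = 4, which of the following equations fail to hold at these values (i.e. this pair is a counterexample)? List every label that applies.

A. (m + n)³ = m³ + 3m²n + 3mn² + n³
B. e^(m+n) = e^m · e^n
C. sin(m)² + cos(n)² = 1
C

Evaluating each claim at the given values:
A. LHS = 343, RHS = 343 → holds here (LHS = RHS)
B. LHS = e^7 ≈ 1097, RHS = e^7 ≈ 1097 → holds here (LHS = RHS)
C. LHS = sin(3)² + cos(4)² ≈ 0.4472, RHS = 1 → fails here (LHS ≠ RHS)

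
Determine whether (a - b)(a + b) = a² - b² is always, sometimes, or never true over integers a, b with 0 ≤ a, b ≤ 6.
Always true

The identity holds for every pair in the range. For instance at (a, b) = (1, 5): both sides equal -24.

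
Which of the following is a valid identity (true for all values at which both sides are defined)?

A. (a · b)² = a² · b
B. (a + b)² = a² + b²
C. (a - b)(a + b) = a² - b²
A: fails at (4, 6) — LHS = 576, RHS = 96.
B: fails at (3, 3) — LHS = 36, RHS = 18.
C: holds — e.g. at (2, 2), both sides equal 0.

Answer: C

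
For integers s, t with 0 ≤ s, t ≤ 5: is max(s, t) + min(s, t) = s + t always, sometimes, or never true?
Always true

The identity holds for every pair in the range. For instance at (s, t) = (4, 4): both sides equal 8.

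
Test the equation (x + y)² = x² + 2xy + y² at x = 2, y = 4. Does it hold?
Holds

Substituting x = 2, y = 4:

LHS = (2 + 4)² = 36
RHS = 2² + 2·2·4 + 4² = 36

LHS = RHS, so the equation holds at this point.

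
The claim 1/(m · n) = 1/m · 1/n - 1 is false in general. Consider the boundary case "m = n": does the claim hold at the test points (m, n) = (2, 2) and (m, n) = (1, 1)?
At (2, 2): LHS = 1/4 ≠ RHS = -3/4
At (1, 1): LHS = 1 ≠ RHS = 0

Answer: No, fails at both test points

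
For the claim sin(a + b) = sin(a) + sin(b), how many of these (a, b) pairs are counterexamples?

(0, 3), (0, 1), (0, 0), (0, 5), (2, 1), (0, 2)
Testing each pair:
(0, 3): LHS = sin(3) ≈ 0.1411, RHS = sin(3) ≈ 0.1411 → satisfies claim
(0, 1): LHS = sin(1) ≈ 0.8415, RHS = sin(1) ≈ 0.8415 → satisfies claim
(0, 0): LHS = 0, RHS = 0 → satisfies claim
(0, 5): LHS = sin(5) ≈ -0.9589, RHS = sin(5) ≈ -0.9589 → satisfies claim
(2, 1): LHS = sin(3) ≈ 0.1411, RHS = sin(1) + sin(2) ≈ 1.751 → counterexample
(0, 2): LHS = sin(2) ≈ 0.9093, RHS = sin(2) ≈ 0.9093 → satisfies claim

That makes 1 counterexample.

Answer: 1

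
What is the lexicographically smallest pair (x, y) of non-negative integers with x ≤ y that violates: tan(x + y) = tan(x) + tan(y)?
(x, y) = (1, 1)

At (0, 2): both sides equal tan(2) ≈ -2.185, so it holds there.
At (0, 4): both sides equal tan(4) ≈ 1.158, so it holds there.

Substituting (1, 1) into the claim:
LHS = tan(1 + 1) = tan(2) ≈ -2.185
RHS = tan(1) + tan(1) = 2·tan(1) ≈ 3.115

Since LHS ≠ RHS, this pair disproves the claim, and no lexicographically smaller pair (x ≤ y, non-negative integers) does.

For instance (6, 7) is also a counterexample (LHS = tan(13) ≈ 0.463, RHS = tan(6) + tan(7) ≈ 0.5804), but it's lexicographically larger.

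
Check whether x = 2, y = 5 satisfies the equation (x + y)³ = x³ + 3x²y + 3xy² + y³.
Substituting x = 2, y = 5:

LHS = (2 + 5)³ = 343
RHS = 2³ + 3·2²·5 + 3·2·5² + 5³ = 343

LHS = RHS, so the equation holds at this point.

Answer: Holds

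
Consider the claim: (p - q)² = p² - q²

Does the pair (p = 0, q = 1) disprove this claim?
Substituting p = 0, q = 1:
LHS = (0 - 1)² = 1
RHS = 0² - 1² = -1

Since LHS ≠ RHS, this pair disproves the claim.

Answer: Yes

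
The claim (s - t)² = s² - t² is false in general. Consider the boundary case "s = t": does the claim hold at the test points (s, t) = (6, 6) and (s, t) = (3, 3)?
At (6, 6): LHS = 0, RHS = 0 → equal
At (3, 3): LHS = 0, RHS = 0 → equal

So the claim does hold at both of these boundary points, even though it is not an identity.

Answer: Yes, holds at both test points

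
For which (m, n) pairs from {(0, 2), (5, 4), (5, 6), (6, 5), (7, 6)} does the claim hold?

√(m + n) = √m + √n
(0, 2)

Testing each pair:
(0, 2): LHS = √(2) ≈ 1.414, RHS = √(2) ≈ 1.414 → holds
(5, 4): LHS = 3, RHS = 2 + √(5) ≈ 4.236 → fails
(5, 6): LHS = √(11) ≈ 3.317, RHS = √(5) + √(6) ≈ 4.686 → fails
(6, 5): LHS = √(11) ≈ 3.317, RHS = √(5) + √(6) ≈ 4.686 → fails
(7, 6): LHS = √(13) ≈ 3.606, RHS = √(6) + √(7) ≈ 5.095 → fails

1 of 5 pairs satisfies the claim.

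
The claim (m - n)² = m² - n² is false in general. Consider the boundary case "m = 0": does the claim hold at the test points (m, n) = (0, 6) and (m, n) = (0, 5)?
No, fails at both test points

At (0, 6): LHS = 36 ≠ RHS = -36
At (0, 5): LHS = 25 ≠ RHS = -25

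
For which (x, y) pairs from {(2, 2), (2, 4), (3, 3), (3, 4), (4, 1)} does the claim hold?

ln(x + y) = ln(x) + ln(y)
(2, 2)

Testing each pair:
(2, 2): LHS = ln(4) ≈ 1.386, RHS = 2·ln(2) ≈ 1.386 → holds
(2, 4): LHS = ln(6) ≈ 1.792, RHS = ln(2) + ln(4) ≈ 2.079 → fails
(3, 3): LHS = ln(6) ≈ 1.792, RHS = 2·ln(3) ≈ 2.197 → fails
(3, 4): LHS = ln(7) ≈ 1.946, RHS = ln(3) + ln(4) ≈ 2.485 → fails
(4, 1): LHS = ln(5) ≈ 1.609, RHS = ln(4) ≈ 1.386 → fails

1 of 5 pairs satisfies the claim.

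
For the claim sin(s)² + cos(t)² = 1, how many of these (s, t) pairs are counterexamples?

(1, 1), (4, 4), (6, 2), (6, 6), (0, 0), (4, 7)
2

Testing each pair:
(1, 1): LHS = cos(1)² + sin(1)² = 1, RHS = 1 → satisfies claim
(4, 4): LHS = cos(4)² + sin(4)² = 1, RHS = 1 → satisfies claim
(6, 2): LHS = sin(6)² + cos(2)² ≈ 0.2513, RHS = 1 → counterexample
(6, 6): LHS = sin(6)² + cos(6)² = 1, RHS = 1 → satisfies claim
(0, 0): LHS = 1, RHS = 1 → satisfies claim
(4, 7): LHS = cos(7)² + sin(4)² ≈ 1.141, RHS = 1 → counterexample

That makes 2 counterexamples.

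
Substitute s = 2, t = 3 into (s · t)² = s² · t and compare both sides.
LHS = (2 · 3)² = 36
RHS = 2² · 3 = 12

LHS ≠ RHS, so the equation does not hold here.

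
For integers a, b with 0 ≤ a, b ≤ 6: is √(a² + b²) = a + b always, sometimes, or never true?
Sometimes true

It holds at (a, b) = (0, 2) (both sides equal 2), but fails at (a, b) = (6, 5) (LHS = √(61) ≈ 7.81, RHS = 11).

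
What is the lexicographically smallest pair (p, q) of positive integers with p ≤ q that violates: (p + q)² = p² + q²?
Substituting (1, 1) into the claim:
LHS = (1 + 1)² = 4
RHS = 1² + 1² = 2

Since LHS ≠ RHS, this pair disproves the claim, and no lexicographically smaller pair (p ≤ q, positive integers) does.

For instance (6, 8) is also a counterexample (LHS = 196, RHS = 100), but it's lexicographically larger.

Answer: (p, q) = (1, 1)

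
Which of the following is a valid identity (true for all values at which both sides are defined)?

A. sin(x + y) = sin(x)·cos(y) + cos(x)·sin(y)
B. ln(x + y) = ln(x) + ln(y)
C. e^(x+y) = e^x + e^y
A

A: holds — e.g. at (3, 5), both sides equal sin(8) ≈ 0.9894.
B: fails at (2, 7) — LHS = ln(9) ≈ 2.197, RHS = ln(2) + ln(7) ≈ 2.639.
C: fails at (5, 8) — LHS = e^13 ≈ 442413.4, RHS = e^5 + e^8 ≈ 3129.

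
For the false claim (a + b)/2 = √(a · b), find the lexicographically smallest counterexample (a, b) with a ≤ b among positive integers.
Substituting (1, 2) into the claim:
LHS = (1 + 2)/2 = 3/2
RHS = √(1 · 2) = √(2) ≈ 1.414

Since LHS ≠ RHS, this pair disproves the claim, and no lexicographically smaller pair (a ≤ b, positive integers) does.

For instance (2, 5) is also a counterexample (LHS = 7/2, RHS = √(10) ≈ 3.162), but it's lexicographically larger.

Answer: (a, b) = (1, 2)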